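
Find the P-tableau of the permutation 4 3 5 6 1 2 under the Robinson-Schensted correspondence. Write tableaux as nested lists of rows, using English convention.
P = [[1, 2, 6], [3, 5], [4]]

Insert 4: appended to row 1. P = [[4]].
Insert 3: 3 bumps 4 from row 1; 4 starts row 2. P = [[3], [4]].
Insert 5: appended to row 1. P = [[3, 5], [4]].
Insert 6: appended to row 1. P = [[3, 5, 6], [4]].
Insert 1: 1 bumps 3 from row 1; 3 bumps 4 from row 2; 4 starts row 3. P = [[1, 5, 6], [3], [4]].
Insert 2: 2 bumps 5 from row 1; 5 appends to row 2. P = [[1, 2, 6], [3, 5], [4]].

So P = [[1, 2, 6], [3, 5], [4]].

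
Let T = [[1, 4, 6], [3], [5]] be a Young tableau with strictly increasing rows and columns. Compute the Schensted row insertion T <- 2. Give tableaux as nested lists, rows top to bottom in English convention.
[[1, 2, 6], [3, 4], [5]]

In row 1, 2 replaces 4 (the leftmost entry greater than 2); 4 is bumped to row 2. 4 is appended to row 2. The new tableau is [[1, 2, 6], [3, 4], [5]].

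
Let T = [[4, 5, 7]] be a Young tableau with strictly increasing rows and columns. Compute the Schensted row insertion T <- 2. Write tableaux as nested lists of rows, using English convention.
[[2, 5, 7], [4]]

In row 1, 2 replaces 4 (the leftmost entry greater than 2); 4 is bumped to row 2. 4 starts a new row 2. The new tableau is [[2, 5, 7], [4]].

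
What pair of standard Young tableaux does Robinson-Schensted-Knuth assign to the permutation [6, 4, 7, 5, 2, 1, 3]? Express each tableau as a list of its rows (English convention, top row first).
Insert each entry of the permutation into P by Schensted row insertion, recording in Q the position of each new cell.

Insert 6: appended to row 1. P = [[6]].
Insert 4: 4 bumps 6 from row 1; 6 starts row 2. P = [[4], [6]].
Insert 7: appended to row 1. P = [[4, 7], [6]].
Insert 5: 5 bumps 7 from row 1; 7 appends to row 2. P = [[4, 5], [6, 7]].
Insert 2: 2 bumps 4 from row 1; 4 bumps 6 from row 2; 6 starts row 3. P = [[2, 5], [4, 7], [6]].
Insert 1: 1 bumps 2 from row 1; 2 bumps 4 from row 2; 4 bumps 6 from row 3; 6 starts row 4. P = [[1, 5], [2, 7], [4], [6]].
Insert 3: 3 bumps 5 from row 1; 5 bumps 7 from row 2; 7 appends to row 3. P = [[1, 3], [2, 5], [4, 7], [6]].

So P = [[1, 3], [2, 5], [4, 7], [6]], Q = [[1, 3], [2, 4], [5, 7], [6]].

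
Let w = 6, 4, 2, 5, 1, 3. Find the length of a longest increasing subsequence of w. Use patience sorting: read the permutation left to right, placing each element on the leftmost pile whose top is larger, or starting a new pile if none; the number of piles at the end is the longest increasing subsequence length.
2

6: new pile. tops = [6]
4: onto pile 1 (replacing 6). tops = [4]
2: onto pile 1 (replacing 4). tops = [2]
5: new pile. tops = [2, 5]
1: onto pile 1 (replacing 2). tops = [1, 5]
3: onto pile 2 (replacing 5). tops = [1, 3]

2 piles, so the longest increasing subsequence has length 2.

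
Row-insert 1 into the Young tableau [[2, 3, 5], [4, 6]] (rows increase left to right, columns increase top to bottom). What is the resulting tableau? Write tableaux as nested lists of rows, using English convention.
[[1, 3, 5], [2, 6], [4]]

In row 1, 1 replaces 2 (the leftmost entry greater than 1); 2 is bumped to row 2. In row 2, 2 replaces 4 (the leftmost entry greater than 2); 4 is bumped to row 3. 4 starts a new row 3. The new tableau is [[1, 3, 5], [2, 6], [4]].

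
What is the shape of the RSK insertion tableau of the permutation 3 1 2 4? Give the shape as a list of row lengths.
[3, 1]

RSK row insertion gives P = [[1, 2, 4], [3]], which has shape [3, 1].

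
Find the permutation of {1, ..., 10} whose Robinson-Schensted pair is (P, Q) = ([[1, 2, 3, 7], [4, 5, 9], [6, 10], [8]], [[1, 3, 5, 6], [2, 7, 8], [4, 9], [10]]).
Reverse RSK: for i = n, n-1, ..., 1, locate i in Q, remove the corresponding corner cell from P, and reverse-bump its entry up through P; the value ejected from row 1 is w(i).

So w = 8 1 4 2 6 10 5 9 7 3.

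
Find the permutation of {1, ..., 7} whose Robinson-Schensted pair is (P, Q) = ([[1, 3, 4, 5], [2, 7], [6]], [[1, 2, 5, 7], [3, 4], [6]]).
6 7 2 3 4 1 5

Reverse the RSK construction: for i from n down to 1, find the cell of Q containing i, remove the entry at that cell from P, and reverse-bump it up through P; the value ejected from row 1 is w(i).

Step i=7: Q has 7 at row 1, column 4; remove that cell from P, ejecting 5. So w(7) = 5. P is now [[1, 3, 4], [2, 7], [6]].
Step i=6: Q has 6 at row 3, column 1; remove 6 from row 3 of P and reverse-bump: 6 enters row 2 and ejects 2; 2 enters row 1 and ejects 1. So w(6) = 1. P is now [[2, 3, 4], [6, 7]].
Step i=5: Q has 5 at row 1, column 3; remove that cell from P, ejecting 4. So w(5) = 4. P is now [[2, 3], [6, 7]].
Step i=4: Q has 4 at row 2, column 2; remove 7 from row 2 of P and reverse-bump: 7 enters row 1 and ejects 3. So w(4) = 3. P is now [[2, 7], [6]].
Step i=3: Q has 3 at row 2, column 1; remove 6 from row 2 of P and reverse-bump: 6 enters row 1 and ejects 2. So w(3) = 2. P is now [[6, 7]].
Step i=2: Q has 2 at row 1, column 2; remove that cell from P, ejecting 7. So w(2) = 7. P is now [[6]].
Step i=1: Q has 1 at row 1, column 1; remove that cell from P, ejecting 6. So w(1) = 6. P is now [].

So w = 6 7 2 3 4 1 5.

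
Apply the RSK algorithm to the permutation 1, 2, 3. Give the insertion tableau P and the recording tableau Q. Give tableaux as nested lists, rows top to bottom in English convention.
P = [[1, 2, 3]], Q = [[1, 2, 3]]

Insert each entry of the permutation into P by Schensted row insertion, recording in Q the position of each new cell.

Insert 1: appended to row 1. P = [[1]], Q = [[1]].
Insert 2: appended to row 1. P = [[1, 2]], Q = [[1, 2]].
Insert 3: appended to row 1. P = [[1, 2, 3]], Q = [[1, 2, 3]].

So P = [[1, 2, 3]], Q = [[1, 2, 3]].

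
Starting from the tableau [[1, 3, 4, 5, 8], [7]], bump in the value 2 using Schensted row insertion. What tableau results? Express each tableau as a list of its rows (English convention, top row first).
In row 1, 2 replaces 3 (the leftmost entry greater than 2); 3 is bumped to row 2. In row 2, 3 replaces 7 (the leftmost entry greater than 3); 7 is bumped to row 3. 7 starts a new row 3. The new tableau is [[1, 2, 4, 5, 8], [3], [7]].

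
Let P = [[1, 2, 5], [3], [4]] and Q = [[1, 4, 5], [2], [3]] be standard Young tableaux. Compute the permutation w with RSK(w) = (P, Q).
4 3 1 2 5

Reverse the RSK construction: for i from n down to 1, find the cell of Q containing i, remove the entry at that cell from P, and reverse-bump it up through P; the value ejected from row 1 is w(i).

Step i=5: Q has 5 at row 1, column 3; remove that cell from P, ejecting 5. So w(5) = 5. P is now [[1, 2], [3], [4]].
Step i=4: Q has 4 at row 1, column 2; remove that cell from P, ejecting 2. So w(4) = 2. P is now [[1], [3], [4]].
Step i=3: Q has 3 at row 3, column 1; remove 4 from row 3 of P and reverse-bump: 4 enters row 2 and ejects 3; 3 enters row 1 and ejects 1. So w(3) = 1. P is now [[3], [4]].
Step i=2: Q has 2 at row 2, column 1; remove 4 from row 2 of P and reverse-bump: 4 enters row 1 and ejects 3. So w(2) = 3. P is now [[4]].
Step i=1: Q has 1 at row 1, column 1; remove that cell from P, ejecting 4. So w(1) = 4. P is now [].

So w = 4 3 1 2 5.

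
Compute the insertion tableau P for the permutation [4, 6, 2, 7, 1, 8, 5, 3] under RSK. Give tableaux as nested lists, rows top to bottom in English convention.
P = [[1, 3, 7, 8], [2, 5], [4, 6]]

Insert 4: appended to row 1. P = [[4]].
Insert 6: appended to row 1. P = [[4, 6]].
Insert 2: 2 bumps 4 from row 1; 4 starts row 2. P = [[2, 6], [4]].
Insert 7: appended to row 1. P = [[2, 6, 7], [4]].
Insert 1: 1 bumps 2 from row 1; 2 bumps 4 from row 2; 4 starts row 3. P = [[1, 6, 7], [2], [4]].
Insert 8: appended to row 1. P = [[1, 6, 7, 8], [2], [4]].
Insert 5: 5 bumps 6 from row 1; 6 appends to row 2. P = [[1, 5, 7, 8], [2, 6], [4]].
Insert 3: 3 bumps 5 from row 1; 5 bumps 6 from row 2; 6 appends to row 3. P = [[1, 3, 7, 8], [2, 5], [4, 6]].

So P = [[1, 3, 7, 8], [2, 5], [4, 6]].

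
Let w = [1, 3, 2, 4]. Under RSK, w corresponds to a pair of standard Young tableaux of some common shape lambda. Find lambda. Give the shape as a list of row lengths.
[3, 1]

RSK row insertion gives P = [[1, 2, 4], [3]], which has shape [3, 1].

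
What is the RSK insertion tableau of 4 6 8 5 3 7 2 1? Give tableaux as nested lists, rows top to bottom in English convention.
Insert 4: appended to row 1. P = [[4]].
Insert 6: appended to row 1. P = [[4, 6]].
Insert 8: appended to row 1. P = [[4, 6, 8]].
Insert 5: 5 bumps 6 from row 1; 6 starts row 2. P = [[4, 5, 8], [6]].
Insert 3: 3 bumps 4 from row 1; 4 bumps 6 from row 2; 6 starts row 3. P = [[3, 5, 8], [4], [6]].
Insert 7: 7 bumps 8 from row 1; 8 appends to row 2. P = [[3, 5, 7], [4, 8], [6]].
Insert 2: 2 bumps 3 from row 1; 3 bumps 4 from row 2; 4 bumps 6 from row 3; 6 starts row 4. P = [[2, 5, 7], [3, 8], [4], [6]].
Insert 1: 1 bumps 2 from row 1; 2 bumps 3 from row 2; 3 bumps 4 from row 3; 4 bumps 6 from row 4; 6 starts row 5. P = [[1, 5, 7], [2, 8], [3], [4], [6]].

So P = [[1, 5, 7], [2, 8], [3], [4], [6]].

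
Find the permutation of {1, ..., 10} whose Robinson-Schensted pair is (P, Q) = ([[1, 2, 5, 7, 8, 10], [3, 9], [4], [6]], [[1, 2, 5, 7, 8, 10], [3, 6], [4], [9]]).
Reverse the RSK construction: for i from n down to 1, find the cell of Q containing i, remove the entry at that cell from P, and reverse-bump it up through P; the value ejected from row 1 is w(i).

Step i=10: Q has 10 at row 1, column 6; remove that cell from P, ejecting 10. So w(10) = 10. P is now [[1, 2, 5, 7, 8], [3, 9], [4], [6]].
Step i=9: Q has 9 at row 4, column 1; remove 6 from row 4 of P and reverse-bump: 6 enters row 3 and ejects 4; 4 enters row 2 and ejects 3; 3 enters row 1 and ejects 2. So w(9) = 2. P is now [[1, 3, 5, 7, 8], [4, 9], [6]].
Step i=8: Q has 8 at row 1, column 5; remove that cell from P, ejecting 8. So w(8) = 8. P is now [[1, 3, 5, 7], [4, 9], [6]].
Step i=7: Q has 7 at row 1, column 4; remove that cell from P, ejecting 7. So w(7) = 7. P is now [[1, 3, 5], [4, 9], [6]].
Step i=6: Q has 6 at row 2, column 2; remove 9 from row 2 of P and reverse-bump: 9 enters row 1 and ejects 5. So w(6) = 5. P is now [[1, 3, 9], [4], [6]].
Step i=5: Q has 5 at row 1, column 3; remove that cell from P, ejecting 9. So w(5) = 9. P is now [[1, 3], [4], [6]].
Step i=4: Q has 4 at row 3, column 1; remove 6 from row 3 of P and reverse-bump: 6 enters row 2 and ejects 4; 4 enters row 1 and ejects 3. So w(4) = 3. P is now [[1, 4], [6]].
Step i=3: Q has 3 at row 2, column 1; remove 6 from row 2 of P and reverse-bump: 6 enters row 1 and ejects 4. So w(3) = 4. P is now [[1, 6]].
Step i=2: Q has 2 at row 1, column 2; remove that cell from P, ejecting 6. So w(2) = 6. P is now [[1]].
Step i=1: Q has 1 at row 1, column 1; remove that cell from P, ejecting 1. So w(1) = 1. P is now [].

So w = 1 6 4 3 9 5 7 8 2 10.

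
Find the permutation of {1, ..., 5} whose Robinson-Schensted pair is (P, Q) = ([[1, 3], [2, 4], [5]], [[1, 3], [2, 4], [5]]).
2 1 5 4 3

Reverse the RSK construction: for i from n down to 1, find the cell of Q containing i, remove the entry at that cell from P, and reverse-bump it up through P; the value ejected from row 1 is w(i).

Step i=5: Q has 5 at row 3, column 1; remove 5 from row 3 of P and reverse-bump: 5 enters row 2 and ejects 4; 4 enters row 1 and ejects 3. So w(5) = 3. P is now [[1, 4], [2, 5]].
Step i=4: Q has 4 at row 2, column 2; remove 5 from row 2 of P and reverse-bump: 5 enters row 1 and ejects 4. So w(4) = 4. P is now [[1, 5], [2]].
Step i=3: Q has 3 at row 1, column 2; remove that cell from P, ejecting 5. So w(3) = 5. P is now [[1], [2]].
Step i=2: Q has 2 at row 2, column 1; remove 2 from row 2 of P and reverse-bump: 2 enters row 1 and ejects 1. So w(2) = 1. P is now [[2]].
Step i=1: Q has 1 at row 1, column 1; remove that cell from P, ejecting 2. So w(1) = 2. P is now [].

So w = 2 1 5 4 3.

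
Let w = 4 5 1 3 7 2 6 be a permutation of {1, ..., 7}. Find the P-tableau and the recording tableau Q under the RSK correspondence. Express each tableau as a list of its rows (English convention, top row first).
Insert each entry of the permutation into P by Schensted row insertion, recording in Q the position of each new cell.

Insert 4: appended to row 1. P = [[4]].
Insert 5: appended to row 1. P = [[4, 5]].
Insert 1: 1 bumps 4 from row 1; 4 starts row 2. P = [[1, 5], [4]].
Insert 3: 3 bumps 5 from row 1; 5 appends to row 2. P = [[1, 3], [4, 5]].
Insert 7: appended to row 1. P = [[1, 3, 7], [4, 5]].
Insert 2: 2 bumps 3 from row 1; 3 bumps 4 from row 2; 4 starts row 3. P = [[1, 2, 7], [3, 5], [4]].
Insert 6: 6 bumps 7 from row 1; 7 appends to row 2. P = [[1, 2, 6], [3, 5, 7], [4]].

So P = [[1, 2, 6], [3, 5, 7], [4]], Q = [[1, 2, 5], [3, 4, 7], [6]].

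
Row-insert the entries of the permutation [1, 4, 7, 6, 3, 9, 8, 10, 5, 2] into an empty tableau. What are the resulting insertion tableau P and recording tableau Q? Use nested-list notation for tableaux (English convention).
P = [[1, 2, 5, 8, 10], [3, 6], [4, 9], [7]], Q = [[1, 2, 3, 6, 8], [4, 7], [5, 9], [10]]

Insert each entry of the permutation into P by Schensted row insertion, recording in Q the position of each new cell.

Insert 1: appended to row 1. P = [[1]].
Insert 4: appended to row 1. P = [[1, 4]].
Insert 7: appended to row 1. P = [[1, 4, 7]].
Insert 6: 6 bumps 7 from row 1; 7 starts row 2. P = [[1, 4, 6], [7]].
Insert 3: 3 bumps 4 from row 1; 4 bumps 7 from row 2; 7 starts row 3. P = [[1, 3, 6], [4], [7]].
Insert 9: appended to row 1. P = [[1, 3, 6, 9], [4], [7]].
Insert 8: 8 bumps 9 from row 1; 9 appends to row 2. P = [[1, 3, 6, 8], [4, 9], [7]].
Insert 10: appended to row 1. P = [[1, 3, 6, 8, 10], [4, 9], [7]].
Insert 5: 5 bumps 6 from row 1; 6 bumps 9 from row 2; 9 appends to row 3. P = [[1, 3, 5, 8, 10], [4, 6], [7, 9]].
Insert 2: 2 bumps 3 from row 1; 3 bumps 4 from row 2; 4 bumps 7 from row 3; 7 starts row 4. P = [[1, 2, 5, 8, 10], [3, 6], [4, 9], [7]].

So P = [[1, 2, 5, 8, 10], [3, 6], [4, 9], [7]], Q = [[1, 2, 3, 6, 8], [4, 7], [5, 9], [10]].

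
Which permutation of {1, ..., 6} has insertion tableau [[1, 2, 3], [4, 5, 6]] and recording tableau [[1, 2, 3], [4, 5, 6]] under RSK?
Reverse the RSK construction: for i from n down to 1, find the cell of Q containing i, remove the entry at that cell from P, and reverse-bump it up through P; the value ejected from row 1 is w(i).

Step i=6: Q has 6 at row 2, column 3; remove 6 from row 2 of P and reverse-bump: 6 enters row 1 and ejects 3. So w(6) = 3. P is now [[1, 2, 6], [4, 5]].
Step i=5: Q has 5 at row 2, column 2; remove 5 from row 2 of P and reverse-bump: 5 enters row 1 and ejects 2. So w(5) = 2. P is now [[1, 5, 6], [4]].
Step i=4: Q has 4 at row 2, column 1; remove 4 from row 2 of P and reverse-bump: 4 enters row 1 and ejects 1. So w(4) = 1. P is now [[4, 5, 6]].
Step i=3: Q has 3 at row 1, column 3; remove that cell from P, ejecting 6. So w(3) = 6. P is now [[4, 5]].
Step i=2: Q has 2 at row 1, column 2; remove that cell from P, ejecting 5. So w(2) = 5. P is now [[4]].
Step i=1: Q has 1 at row 1, column 1; remove that cell from P, ejecting 4. So w(1) = 4. P is now [].

So w = 4 5 6 1 2 3.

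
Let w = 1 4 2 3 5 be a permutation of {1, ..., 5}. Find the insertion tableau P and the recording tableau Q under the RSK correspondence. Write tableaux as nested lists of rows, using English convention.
P = [[1, 2, 3, 5], [4]], Q = [[1, 2, 4, 5], [3]]

Insert each entry of the permutation into P by Schensted row insertion, recording in Q the position of each new cell.

Insert 1: appended to row 1. P = [[1]].
Insert 4: appended to row 1. P = [[1, 4]].
Insert 2: 2 bumps 4 from row 1; 4 starts row 2. P = [[1, 2], [4]].
Insert 3: appended to row 1. P = [[1, 2, 3], [4]].
Insert 5: appended to row 1. P = [[1, 2, 3, 5], [4]].

So P = [[1, 2, 3, 5], [4]], Q = [[1, 2, 4, 5], [3]].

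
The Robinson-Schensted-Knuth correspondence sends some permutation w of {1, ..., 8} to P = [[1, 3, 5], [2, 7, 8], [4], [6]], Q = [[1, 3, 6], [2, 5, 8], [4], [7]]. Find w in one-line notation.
6 4 7 2 3 8 1 5

Reverse the RSK construction: for i from n down to 1, find the cell of Q containing i, remove the entry at that cell from P, and reverse-bump it up through P; the value ejected from row 1 is w(i).

Step i=8: Q has 8 at row 2, column 3; remove 8 from row 2 of P and reverse-bump: 8 enters row 1 and ejects 5. So w(8) = 5. P is now [[1, 3, 8], [2, 7], [4], [6]].
Step i=7: Q has 7 at row 4, column 1; remove 6 from row 4 of P and reverse-bump: 6 enters row 3 and ejects 4; 4 enters row 2 and ejects 2; 2 enters row 1 and ejects 1. So w(7) = 1. P is now [[2, 3, 8], [4, 7], [6]].
Step i=6: Q has 6 at row 1, column 3; remove that cell from P, ejecting 8. So w(6) = 8. P is now [[2, 3], [4, 7], [6]].
Step i=5: Q has 5 at row 2, column 2; remove 7 from row 2 of P and reverse-bump: 7 enters row 1 and ejects 3. So w(5) = 3. P is now [[2, 7], [4], [6]].
Step i=4: Q has 4 at row 3, column 1; remove 6 from row 3 of P and reverse-bump: 6 enters row 2 and ejects 4; 4 enters row 1 and ejects 2. So w(4) = 2. P is now [[4, 7], [6]].
Step i=3: Q has 3 at row 1, column 2; remove that cell from P, ejecting 7. So w(3) = 7. P is now [[4], [6]].
Step i=2: Q has 2 at row 2, column 1; remove 6 from row 2 of P and reverse-bump: 6 enters row 1 and ejects 4. So w(2) = 4. P is now [[6]].
Step i=1: Q has 1 at row 1, column 1; remove that cell from P, ejecting 6. So w(1) = 6. P is now [].

So w = 6 4 7 2 3 8 1 5.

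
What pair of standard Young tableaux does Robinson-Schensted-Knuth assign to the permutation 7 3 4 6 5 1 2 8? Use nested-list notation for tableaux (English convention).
Insert each entry of the permutation into P by Schensted row insertion, recording in Q the position of each new cell.

Insert 7: appended to row 1. P = [[7]].
Insert 3: 3 bumps 7 from row 1; 7 starts row 2. P = [[3], [7]].
Insert 4: appended to row 1. P = [[3, 4], [7]].
Insert 6: appended to row 1. P = [[3, 4, 6], [7]].
Insert 5: 5 bumps 6 from row 1; 6 bumps 7 from row 2; 7 starts row 3. P = [[3, 4, 5], [6], [7]].
Insert 1: 1 bumps 3 from row 1; 3 bumps 6 from row 2; 6 bumps 7 from row 3; 7 starts row 4. P = [[1, 4, 5], [3], [6], [7]].
Insert 2: 2 bumps 4 from row 1; 4 appends to row 2. P = [[1, 2, 5], [3, 4], [6], [7]].
Insert 8: appended to row 1. P = [[1, 2, 5, 8], [3, 4], [6], [7]].

So P = [[1, 2, 5, 8], [3, 4], [6], [7]], Q = [[1, 3, 4, 8], [2, 7], [5], [6]].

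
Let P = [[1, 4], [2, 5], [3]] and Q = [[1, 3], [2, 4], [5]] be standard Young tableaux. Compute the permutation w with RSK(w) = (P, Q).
Reverse RSK: for i = n, n-1, ..., 1, locate i in Q, remove the corresponding corner cell from P, and reverse-bump its entry up through P; the value ejected from row 1 is w(i).

So w = 3 2 5 4 1.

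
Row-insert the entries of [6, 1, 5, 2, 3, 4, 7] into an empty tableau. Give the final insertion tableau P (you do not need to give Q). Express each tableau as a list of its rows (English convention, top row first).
Insert 6: appended to row 1. P = [[6]].
Insert 1: 1 bumps 6 from row 1; 6 starts row 2. P = [[1], [6]].
Insert 5: appended to row 1. P = [[1, 5], [6]].
Insert 2: 2 bumps 5 from row 1; 5 bumps 6 from row 2; 6 starts row 3. P = [[1, 2], [5], [6]].
Insert 3: appended to row 1. P = [[1, 2, 3], [5], [6]].
Insert 4: appended to row 1. P = [[1, 2, 3, 4], [5], [6]].
Insert 7: appended to row 1. P = [[1, 2, 3, 4, 7], [5], [6]].

So P = [[1, 2, 3, 4, 7], [5], [6]].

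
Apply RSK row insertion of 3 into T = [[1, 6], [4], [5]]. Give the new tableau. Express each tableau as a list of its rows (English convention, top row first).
In row 1, 3 replaces 6 (the leftmost entry greater than 3); 6 is bumped to row 2. 6 is appended to row 2. The new tableau is [[1, 3], [4, 6], [5]].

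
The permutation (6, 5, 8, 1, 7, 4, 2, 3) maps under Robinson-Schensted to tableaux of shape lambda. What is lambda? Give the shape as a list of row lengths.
[3, 2, 2, 1]

Row-insert each entry into an empty tableau.

After inserting 6: P = [[6]].
After inserting 5: P = [[5], [6]].
After inserting 8: P = [[5, 8], [6]].
After inserting 1: P = [[1, 8], [5], [6]].
After inserting 7: P = [[1, 7], [5, 8], [6]].
After inserting 4: P = [[1, 4], [5, 7], [6, 8]].
After inserting 2: P = [[1, 2], [4, 7], [5, 8], [6]].
After inserting 3: P = [[1, 2, 3], [4, 7], [5, 8], [6]].

The final insertion tableau P = [[1, 2, 3], [4, 7], [5, 8], [6]] has shape [3, 2, 2, 1].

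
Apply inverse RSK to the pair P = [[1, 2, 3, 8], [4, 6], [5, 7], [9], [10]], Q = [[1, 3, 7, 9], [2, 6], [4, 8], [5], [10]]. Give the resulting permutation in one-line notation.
Reverse the RSK construction: for i from n down to 1, find the cell of Q containing i, remove the entry at that cell from P, and reverse-bump it up through P; the value ejected from row 1 is w(i).

Step i=10: Q has 10 at row 5, column 1; remove 10 from row 5 of P and reverse-bump: 10 enters row 4 and ejects 9; 9 enters row 3 and ejects 7; 7 enters row 2 and ejects 6; 6 enters row 1 and ejects 3. So w(10) = 3. P is now [[1, 2, 6, 8], [4, 7], [5, 9], [10]].
Step i=9: Q has 9 at row 1, column 4; remove that cell from P, ejecting 8. So w(9) = 8. P is now [[1, 2, 6], [4, 7], [5, 9], [10]].
Step i=8: Q has 8 at row 3, column 2; remove 9 from row 3 of P and reverse-bump: 9 enters row 2 and ejects 7; 7 enters row 1 and ejects 6. So w(8) = 6. P is now [[1, 2, 7], [4, 9], [5], [10]].
Step i=7: Q has 7 at row 1, column 3; remove that cell from P, ejecting 7. So w(7) = 7. P is now [[1, 2], [4, 9], [5], [10]].
Step i=6: Q has 6 at row 2, column 2; remove 9 from row 2 of P and reverse-bump: 9 enters row 1 and ejects 2. So w(6) = 2. P is now [[1, 9], [4], [5], [10]].
Step i=5: Q has 5 at row 4, column 1; remove 10 from row 4 of P and reverse-bump: 10 enters row 3 and ejects 5; 5 enters row 2 and ejects 4; 4 enters row 1 and ejects 1. So w(5) = 1. P is now [[4, 9], [5], [10]].
Step i=4: Q has 4 at row 3, column 1; remove 10 from row 3 of P and reverse-bump: 10 enters row 2 and ejects 5; 5 enters row 1 and ejects 4. So w(4) = 4. P is now [[5, 9], [10]].
Step i=3: Q has 3 at row 1, column 2; remove that cell from P, ejecting 9. So w(3) = 9. P is now [[5], [10]].
Step i=2: Q has 2 at row 2, column 1; remove 10 from row 2 of P and reverse-bump: 10 enters row 1 and ejects 5. So w(2) = 5. P is now [[10]].
Step i=1: Q has 1 at row 1, column 1; remove that cell from P, ejecting 10. So w(1) = 10. P is now [].

So w = 10 5 9 4 1 2 7 6 8 3.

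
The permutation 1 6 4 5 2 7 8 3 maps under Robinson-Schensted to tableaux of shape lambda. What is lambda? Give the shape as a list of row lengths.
RSK row insertion gives P = [[1, 2, 3, 7, 8], [4, 5], [6]], which has shape [5, 2, 1].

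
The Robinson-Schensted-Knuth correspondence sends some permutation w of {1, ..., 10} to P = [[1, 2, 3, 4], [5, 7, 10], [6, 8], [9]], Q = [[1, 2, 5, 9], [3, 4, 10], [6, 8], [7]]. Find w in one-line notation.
Reverse the RSK construction: for i from n down to 1, find the cell of Q containing i, remove the entry at that cell from P, and reverse-bump it up through P; the value ejected from row 1 is w(i).

Step i=10: Q has 10 at row 2, column 3; remove 10 from row 2 of P and reverse-bump: 10 enters row 1 and ejects 4. So w(10) = 4. P is now [[1, 2, 3, 10], [5, 7], [6, 8], [9]].
Step i=9: Q has 9 at row 1, column 4; remove that cell from P, ejecting 10. So w(9) = 10. P is now [[1, 2, 3], [5, 7], [6, 8], [9]].
Step i=8: Q has 8 at row 3, column 2; remove 8 from row 3 of P and reverse-bump: 8 enters row 2 and ejects 7; 7 enters row 1 and ejects 3. So w(8) = 3. P is now [[1, 2, 7], [5, 8], [6], [9]].
Step i=7: Q has 7 at row 4, column 1; remove 9 from row 4 of P and reverse-bump: 9 enters row 3 and ejects 6; 6 enters row 2 and ejects 5; 5 enters row 1 and ejects 2. So w(7) = 2. P is now [[1, 5, 7], [6, 8], [9]].
Step i=6: Q has 6 at row 3, column 1; remove 9 from row 3 of P and reverse-bump: 9 enters row 2 and ejects 8; 8 enters row 1 and ejects 7. So w(6) = 7. P is now [[1, 5, 8], [6, 9]].
Step i=5: Q has 5 at row 1, column 3; remove that cell from P, ejecting 8. So w(5) = 8. P is now [[1, 5], [6, 9]].
Step i=4: Q has 4 at row 2, column 2; remove 9 from row 2 of P and reverse-bump: 9 enters row 1 and ejects 5. So w(4) = 5. P is now [[1, 9], [6]].
Step i=3: Q has 3 at row 2, column 1; remove 6 from row 2 of P and reverse-bump: 6 enters row 1 and ejects 1. So w(3) = 1. P is now [[6, 9]].
Step i=2: Q has 2 at row 1, column 2; remove that cell from P, ejecting 9. So w(2) = 9. P is now [[6]].
Step i=1: Q has 1 at row 1, column 1; remove that cell from P, ejecting 6. So w(1) = 6. P is now [].

So w = 6 9 1 5 8 7 2 3 10 4.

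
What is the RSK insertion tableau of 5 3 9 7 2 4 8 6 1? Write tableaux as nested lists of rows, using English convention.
Insert 5: appended to row 1. P = [[5]].
Insert 3: 3 bumps 5 from row 1; 5 starts row 2. P = [[3], [5]].
Insert 9: appended to row 1. P = [[3, 9], [5]].
Insert 7: 7 bumps 9 from row 1; 9 appends to row 2. P = [[3, 7], [5, 9]].
Insert 2: 2 bumps 3 from row 1; 3 bumps 5 from row 2; 5 starts row 3. P = [[2, 7], [3, 9], [5]].
Insert 4: 4 bumps 7 from row 1; 7 bumps 9 from row 2; 9 appends to row 3. P = [[2, 4], [3, 7], [5, 9]].
Insert 8: appended to row 1. P = [[2, 4, 8], [3, 7], [5, 9]].
Insert 6: 6 bumps 8 from row 1; 8 appends to row 2. P = [[2, 4, 6], [3, 7, 8], [5, 9]].
Insert 1: 1 bumps 2 from row 1; 2 bumps 3 from row 2; 3 bumps 5 from row 3; 5 starts row 4. P = [[1, 4, 6], [2, 7, 8], [3, 9], [5]].

So P = [[1, 4, 6], [2, 7, 8], [3, 9], [5]].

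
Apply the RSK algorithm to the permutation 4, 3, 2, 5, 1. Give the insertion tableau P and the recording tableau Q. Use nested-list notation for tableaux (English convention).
P = [[1, 5], [2], [3], [4]], Q = [[1, 4], [2], [3], [5]]

Insert each entry of the permutation into P by Schensted row insertion, recording in Q the position of each new cell.

Insert 4: appended to row 1. P = [[4]], Q = [[1]].
Insert 3: 3 bumps 4 from row 1; 4 starts row 2. P = [[3], [4]], Q = [[1], [2]].
Insert 2: 2 bumps 3 from row 1; 3 bumps 4 from row 2; 4 starts row 3. P = [[2], [3], [4]], Q = [[1], [2], [3]].
Insert 5: appended to row 1. P = [[2, 5], [3], [4]], Q = [[1, 4], [2], [3]].
Insert 1: 1 bumps 2 from row 1; 2 bumps 3 from row 2; 3 bumps 4 from row 3; 4 starts row 4. P = [[1, 5], [2], [3], [4]], Q = [[1, 4], [2], [3], [5]].

So P = [[1, 5], [2], [3], [4]], Q = [[1, 4], [2], [3], [5]].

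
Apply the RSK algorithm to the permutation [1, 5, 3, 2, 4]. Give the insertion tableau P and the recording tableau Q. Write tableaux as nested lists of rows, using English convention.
Insert each entry of the permutation into P by Schensted row insertion, recording in Q the position of each new cell.

Insert 1: appended to row 1. P = [[1]], Q = [[1]].
Insert 5: appended to row 1. P = [[1, 5]], Q = [[1, 2]].
Insert 3: 3 bumps 5 from row 1; 5 starts row 2. P = [[1, 3], [5]], Q = [[1, 2], [3]].
Insert 2: 2 bumps 3 from row 1; 3 bumps 5 from row 2; 5 starts row 3. P = [[1, 2], [3], [5]], Q = [[1, 2], [3], [4]].
Insert 4: appended to row 1. P = [[1, 2, 4], [3], [5]], Q = [[1, 2, 5], [3], [4]].

So P = [[1, 2, 4], [3], [5]], Q = [[1, 2, 5], [3], [4]].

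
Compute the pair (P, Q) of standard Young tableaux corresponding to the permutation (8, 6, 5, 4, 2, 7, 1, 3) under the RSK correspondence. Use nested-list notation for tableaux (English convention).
Insert each entry of the permutation into P by Schensted row insertion, recording in Q the position of each new cell.

Insert 8: appended to row 1. P = [[8]], Q = [[1]].
Insert 6: 6 bumps 8 from row 1; 8 starts row 2. P = [[6], [8]], Q = [[1], [2]].
Insert 5: 5 bumps 6 from row 1; 6 bumps 8 from row 2; 8 starts row 3. P = [[5], [6], [8]], Q = [[1], [2], [3]].
Insert 4: 4 bumps 5 from row 1; 5 bumps 6 from row 2; 6 bumps 8 from row 3; 8 starts row 4. P = [[4], [5], [6], [8]], Q = [[1], [2], [3], [4]].
Insert 2: 2 bumps 4 from row 1; 4 bumps 5 from row 2; 5 bumps 6 from row 3; 6 bumps 8 from row 4; 8 starts row 5. P = [[2], [4], [5], [6], [8]], Q = [[1], [2], [3], [4], [5]].
Insert 7: appended to row 1. P = [[2, 7], [4], [5], [6], [8]], Q = [[1, 6], [2], [3], [4], [5]].
Insert 1: 1 bumps 2 from row 1; 2 bumps 4 from row 2; 4 bumps 5 from row 3; 5 bumps 6 from row 4; 6 bumps 8 from row 5; 8 starts row 6. P = [[1, 7], [2], [4], [5], [6], [8]], Q = [[1, 6], [2], [3], [4], [5], [7]].
Insert 3: 3 bumps 7 from row 1; 7 appends to row 2. P = [[1, 3], [2, 7], [4], [5], [6], [8]], Q = [[1, 6], [2, 8], [3], [4], [5], [7]].

So P = [[1, 3], [2, 7], [4], [5], [6], [8]], Q = [[1, 6], [2, 8], [3], [4], [5], [7]].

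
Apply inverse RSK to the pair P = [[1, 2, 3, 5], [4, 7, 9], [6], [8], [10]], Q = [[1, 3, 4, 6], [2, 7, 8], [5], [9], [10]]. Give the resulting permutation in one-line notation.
Reverse the RSK construction: for i from n down to 1, find the cell of Q containing i, remove the entry at that cell from P, and reverse-bump it up through P; the value ejected from row 1 is w(i).

Step i=10: Q has 10 at row 5, column 1; remove 10 from row 5 of P and reverse-bump: 10 enters row 4 and ejects 8; 8 enters row 3 and ejects 6; 6 enters row 2 and ejects 4; 4 enters row 1 and ejects 3. So w(10) = 3. P is now [[1, 2, 4, 5], [6, 7, 9], [8], [10]].
Step i=9: Q has 9 at row 4, column 1; remove 10 from row 4 of P and reverse-bump: 10 enters row 3 and ejects 8; 8 enters row 2 and ejects 7; 7 enters row 1 and ejects 5. So w(9) = 5. P is now [[1, 2, 4, 7], [6, 8, 9], [10]].
Step i=8: Q has 8 at row 2, column 3; remove 9 from row 2 of P and reverse-bump: 9 enters row 1 and ejects 7. So w(8) = 7. P is now [[1, 2, 4, 9], [6, 8], [10]].
Step i=7: Q has 7 at row 2, column 2; remove 8 from row 2 of P and reverse-bump: 8 enters row 1 and ejects 4. So w(7) = 4. P is now [[1, 2, 8, 9], [6], [10]].
Step i=6: Q has 6 at row 1, column 4; remove that cell from P, ejecting 9. So w(6) = 9. P is now [[1, 2, 8], [6], [10]].
Step i=5: Q has 5 at row 3, column 1; remove 10 from row 3 of P and reverse-bump: 10 enters row 2 and ejects 6; 6 enters row 1 and ejects 2. So w(5) = 2. P is now [[1, 6, 8], [10]].
Step i=4: Q has 4 at row 1, column 3; remove that cell from P, ejecting 8. So w(4) = 8. P is now [[1, 6], [10]].
Step i=3: Q has 3 at row 1, column 2; remove that cell from P, ejecting 6. So w(3) = 6. P is now [[1], [10]].
Step i=2: Q has 2 at row 2, column 1; remove 10 from row 2 of P and reverse-bump: 10 enters row 1 and ejects 1. So w(2) = 1. P is now [[10]].
Step i=1: Q has 1 at row 1, column 1; remove that cell from P, ejecting 10. So w(1) = 10. P is now [].

So w = 10 1 6 8 2 9 4 7 5 3.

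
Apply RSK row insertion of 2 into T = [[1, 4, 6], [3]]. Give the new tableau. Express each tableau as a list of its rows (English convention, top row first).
[[1, 2, 6], [3, 4]]

In row 1, 2 replaces 4 (the leftmost entry greater than 2); 4 is bumped to row 2. 4 is appended to row 2. The new tableau is [[1, 2, 6], [3, 4]].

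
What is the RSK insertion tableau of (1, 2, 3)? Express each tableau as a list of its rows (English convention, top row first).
P = [[1, 2, 3]]

Insert 1: appended to row 1. P = [[1]].
Insert 2: appended to row 1. P = [[1, 2]].
Insert 3: appended to row 1. P = [[1, 2, 3]].

So P = [[1, 2, 3]].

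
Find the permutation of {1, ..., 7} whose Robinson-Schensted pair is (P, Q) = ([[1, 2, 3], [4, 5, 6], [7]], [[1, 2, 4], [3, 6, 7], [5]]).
4 7 5 6 1 2 3

Reverse the RSK construction: for i from n down to 1, find the cell of Q containing i, remove the entry at that cell from P, and reverse-bump it up through P; the value ejected from row 1 is w(i).

Step i=7: Q has 7 at row 2, column 3; remove 6 from row 2 of P and reverse-bump: 6 enters row 1 and ejects 3. So w(7) = 3. P is now [[1, 2, 6], [4, 5], [7]].
Step i=6: Q has 6 at row 2, column 2; remove 5 from row 2 of P and reverse-bump: 5 enters row 1 and ejects 2. So w(6) = 2. P is now [[1, 5, 6], [4], [7]].
Step i=5: Q has 5 at row 3, column 1; remove 7 from row 3 of P and reverse-bump: 7 enters row 2 and ejects 4; 4 enters row 1 and ejects 1. So w(5) = 1. P is now [[4, 5, 6], [7]].
Step i=4: Q has 4 at row 1, column 3; remove that cell from P, ejecting 6. So w(4) = 6. P is now [[4, 5], [7]].
Step i=3: Q has 3 at row 2, column 1; remove 7 from row 2 of P and reverse-bump: 7 enters row 1 and ejects 5. So w(3) = 5. P is now [[4, 7]].
Step i=2: Q has 2 at row 1, column 2; remove that cell from P, ejecting 7. So w(2) = 7. P is now [[4]].
Step i=1: Q has 1 at row 1, column 1; remove that cell from P, ejecting 4. So w(1) = 4. P is now [].

So w = 4 7 5 6 1 2 3.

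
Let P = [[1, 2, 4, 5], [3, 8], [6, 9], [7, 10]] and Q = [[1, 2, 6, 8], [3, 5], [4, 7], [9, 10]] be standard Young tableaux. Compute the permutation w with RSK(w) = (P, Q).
7 10 6 1 3 9 4 8 2 5

Reverse the RSK construction: for i from n down to 1, find the cell of Q containing i, remove the entry at that cell from P, and reverse-bump it up through P; the value ejected from row 1 is w(i).

Step i=10: Q has 10 at row 4, column 2; remove 10 from row 4 of P and reverse-bump: 10 enters row 3 and ejects 9; 9 enters row 2 and ejects 8; 8 enters row 1 and ejects 5. So w(10) = 5. P is now [[1, 2, 4, 8], [3, 9], [6, 10], [7]].
Step i=9: Q has 9 at row 4, column 1; remove 7 from row 4 of P and reverse-bump: 7 enters row 3 and ejects 6; 6 enters row 2 and ejects 3; 3 enters row 1 and ejects 2. So w(9) = 2. P is now [[1, 3, 4, 8], [6, 9], [7, 10]].
Step i=8: Q has 8 at row 1, column 4; remove that cell from P, ejecting 8. So w(8) = 8. P is now [[1, 3, 4], [6, 9], [7, 10]].
Step i=7: Q has 7 at row 3, column 2; remove 10 from row 3 of P and reverse-bump: 10 enters row 2 and ejects 9; 9 enters row 1 and ejects 4. So w(7) = 4. P is now [[1, 3, 9], [6, 10], [7]].
Step i=6: Q has 6 at row 1, column 3; remove that cell from P, ejecting 9. So w(6) = 9. P is now [[1, 3], [6, 10], [7]].
Step i=5: Q has 5 at row 2, column 2; remove 10 from row 2 of P and reverse-bump: 10 enters row 1 and ejects 3. So w(5) = 3. P is now [[1, 10], [6], [7]].
Step i=4: Q has 4 at row 3, column 1; remove 7 from row 3 of P and reverse-bump: 7 enters row 2 and ejects 6; 6 enters row 1 and ejects 1. So w(4) = 1. P is now [[6, 10], [7]].
Step i=3: Q has 3 at row 2, column 1; remove 7 from row 2 of P and reverse-bump: 7 enters row 1 and ejects 6. So w(3) = 6. P is now [[7, 10]].
Step i=2: Q has 2 at row 1, column 2; remove that cell from P, ejecting 10. So w(2) = 10. P is now [[7]].
Step i=1: Q has 1 at row 1, column 1; remove that cell from P, ejecting 7. So w(1) = 7. P is now [].

So w = 7 10 6 1 3 9 4 8 2 5.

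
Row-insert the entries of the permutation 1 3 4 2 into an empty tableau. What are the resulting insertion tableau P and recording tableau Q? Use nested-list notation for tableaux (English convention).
P = [[1, 2, 4], [3]], Q = [[1, 2, 3], [4]]

Insert each entry of the permutation into P by Schensted row insertion, recording in Q the position of each new cell.

Insert 1: appended to row 1. P = [[1]].
Insert 3: appended to row 1. P = [[1, 3]].
Insert 4: appended to row 1. P = [[1, 3, 4]].
Insert 2: 2 bumps 3 from row 1; 3 starts row 2. P = [[1, 2, 4], [3]].

So P = [[1, 2, 4], [3]], Q = [[1, 2, 3], [4]].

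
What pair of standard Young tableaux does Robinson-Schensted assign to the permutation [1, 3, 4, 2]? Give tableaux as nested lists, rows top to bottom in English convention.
Insert each entry of the permutation into P by Schensted row insertion, recording in Q the position of each new cell.

After inserting 1: P = [[1]].
After inserting 3: P = [[1, 3]].
After inserting 4: P = [[1, 3, 4]].
After inserting 2: P = [[1, 2, 4], [3]].

So P = [[1, 2, 4], [3]], Q = [[1, 2, 3], [4]].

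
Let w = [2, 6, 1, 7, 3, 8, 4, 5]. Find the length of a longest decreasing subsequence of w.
2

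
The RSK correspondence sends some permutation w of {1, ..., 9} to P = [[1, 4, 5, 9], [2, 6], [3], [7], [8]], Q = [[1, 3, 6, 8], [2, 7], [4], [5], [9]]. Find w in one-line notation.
Reverse the RSK construction: for i from n down to 1, find the cell of Q containing i, remove the entry at that cell from P, and reverse-bump it up through P; the value ejected from row 1 is w(i).

Step i=9: Q has 9 at row 5, column 1; remove 8 from row 5 of P and reverse-bump: 8 enters row 4 and ejects 7; 7 enters row 3 and ejects 3; 3 enters row 2 and ejects 2; 2 enters row 1 and ejects 1. So w(9) = 1. P is now [[2, 4, 5, 9], [3, 6], [7], [8]].
Step i=8: Q has 8 at row 1, column 4; remove that cell from P, ejecting 9. So w(8) = 9. P is now [[2, 4, 5], [3, 6], [7], [8]].
Step i=7: Q has 7 at row 2, column 2; remove 6 from row 2 of P and reverse-bump: 6 enters row 1 and ejects 5. So w(7) = 5. P is now [[2, 4, 6], [3], [7], [8]].
Step i=6: Q has 6 at row 1, column 3; remove that cell from P, ejecting 6. So w(6) = 6. P is now [[2, 4], [3], [7], [8]].
Step i=5: Q has 5 at row 4, column 1; remove 8 from row 4 of P and reverse-bump: 8 enters row 3 and ejects 7; 7 enters row 2 and ejects 3; 3 enters row 1 and ejects 2. So w(5) = 2. P is now [[3, 4], [7], [8]].
Step i=4: Q has 4 at row 3, column 1; remove 8 from row 3 of P and reverse-bump: 8 enters row 2 and ejects 7; 7 enters row 1 and ejects 4. So w(4) = 4. P is now [[3, 7], [8]].
Step i=3: Q has 3 at row 1, column 2; remove that cell from P, ejecting 7. So w(3) = 7. P is now [[3], [8]].
Step i=2: Q has 2 at row 2, column 1; remove 8 from row 2 of P and reverse-bump: 8 enters row 1 and ejects 3. So w(2) = 3. P is now [[8]].
Step i=1: Q has 1 at row 1, column 1; remove that cell from P, ejecting 8. So w(1) = 8. P is now [].

So w = 8 3 7 4 2 6 5 9 1.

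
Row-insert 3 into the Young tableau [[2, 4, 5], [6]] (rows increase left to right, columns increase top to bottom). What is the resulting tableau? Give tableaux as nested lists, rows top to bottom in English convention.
In row 1, 3 replaces 4 (the leftmost entry greater than 3); 4 is bumped to row 2. In row 2, 4 replaces 6 (the leftmost entry greater than 4); 6 is bumped to row 3. 6 starts a new row 3. The new tableau is [[2, 3, 5], [4], [6]].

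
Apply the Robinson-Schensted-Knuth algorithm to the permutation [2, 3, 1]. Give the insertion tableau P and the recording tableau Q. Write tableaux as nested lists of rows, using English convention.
P = [[1, 3], [2]], Q = [[1, 2], [3]]

Insert each entry of the permutation into P by Schensted row insertion, recording in Q the position of each new cell.

Insert 2: appended to row 1. P = [[2]].
Insert 3: appended to row 1. P = [[2, 3]].
Insert 1: 1 bumps 2 from row 1; 2 starts row 2. P = [[1, 3], [2]].

So P = [[1, 3], [2]], Q = [[1, 2], [3]].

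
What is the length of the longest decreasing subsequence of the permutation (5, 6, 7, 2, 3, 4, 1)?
3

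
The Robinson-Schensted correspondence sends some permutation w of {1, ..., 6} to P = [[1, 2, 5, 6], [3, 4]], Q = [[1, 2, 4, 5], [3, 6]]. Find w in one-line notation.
Reverse the RSK construction: for i from n down to 1, find the cell of Q containing i, remove the entry at that cell from P, and reverse-bump it up through P; the value ejected from row 1 is w(i).

Step i=6: Q has 6 at row 2, column 2; remove 4 from row 2 of P and reverse-bump: 4 enters row 1 and ejects 2. So w(6) = 2. P is now [[1, 4, 5, 6], [3]].
Step i=5: Q has 5 at row 1, column 4; remove that cell from P, ejecting 6. So w(5) = 6. P is now [[1, 4, 5], [3]].
Step i=4: Q has 4 at row 1, column 3; remove that cell from P, ejecting 5. So w(4) = 5. P is now [[1, 4], [3]].
Step i=3: Q has 3 at row 2, column 1; remove 3 from row 2 of P and reverse-bump: 3 enters row 1 and ejects 1. So w(3) = 1. P is now [[3, 4]].
Step i=2: Q has 2 at row 1, column 2; remove that cell from P, ejecting 4. So w(2) = 4. P is now [[3]].
Step i=1: Q has 1 at row 1, column 1; remove that cell from P, ejecting 3. So w(1) = 3. P is now [].

So w = 3 4 1 5 6 2.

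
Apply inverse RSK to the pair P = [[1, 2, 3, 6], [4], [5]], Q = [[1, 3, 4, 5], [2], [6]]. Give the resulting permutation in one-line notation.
5 1 2 4 6 3

Reverse the RSK construction: for i from n down to 1, find the cell of Q containing i, remove the entry at that cell from P, and reverse-bump it up through P; the value ejected from row 1 is w(i).

Step i=6: Q has 6 at row 3, column 1; remove 5 from row 3 of P and reverse-bump: 5 enters row 2 and ejects 4; 4 enters row 1 and ejects 3. So w(6) = 3. P is now [[1, 2, 4, 6], [5]].
Step i=5: Q has 5 at row 1, column 4; remove that cell from P, ejecting 6. So w(5) = 6. P is now [[1, 2, 4], [5]].
Step i=4: Q has 4 at row 1, column 3; remove that cell from P, ejecting 4. So w(4) = 4. P is now [[1, 2], [5]].
Step i=3: Q has 3 at row 1, column 2; remove that cell from P, ejecting 2. So w(3) = 2. P is now [[1], [5]].
Step i=2: Q has 2 at row 2, column 1; remove 5 from row 2 of P and reverse-bump: 5 enters row 1 and ejects 1. So w(2) = 1. P is now [[5]].
Step i=1: Q has 1 at row 1, column 1; remove that cell from P, ejecting 5. So w(1) = 5. P is now [].

So w = 5 1 2 4 6 3.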